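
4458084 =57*78212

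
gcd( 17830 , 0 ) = 17830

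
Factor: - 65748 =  - 2^2 * 3^1*5479^1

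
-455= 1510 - 1965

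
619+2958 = 3577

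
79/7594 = 79/7594 = 0.01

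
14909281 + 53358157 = 68267438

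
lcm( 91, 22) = 2002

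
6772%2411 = 1950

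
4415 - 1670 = 2745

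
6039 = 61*99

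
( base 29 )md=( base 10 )651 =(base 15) 2d6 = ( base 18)203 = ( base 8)1213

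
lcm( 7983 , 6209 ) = 55881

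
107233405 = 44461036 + 62772369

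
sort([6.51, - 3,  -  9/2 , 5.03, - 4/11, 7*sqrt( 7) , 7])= [ - 9/2, - 3,-4/11, 5.03 , 6.51, 7,7* sqrt( 7)]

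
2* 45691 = 91382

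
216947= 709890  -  492943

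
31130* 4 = 124520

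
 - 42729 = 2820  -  45549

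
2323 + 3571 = 5894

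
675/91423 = 675/91423 =0.01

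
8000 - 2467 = 5533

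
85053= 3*28351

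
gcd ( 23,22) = 1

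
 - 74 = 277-351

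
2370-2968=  - 598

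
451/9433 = 451/9433 = 0.05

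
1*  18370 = 18370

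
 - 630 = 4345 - 4975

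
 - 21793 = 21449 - 43242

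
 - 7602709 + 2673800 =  - 4928909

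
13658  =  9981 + 3677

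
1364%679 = 6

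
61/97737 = 61/97737=0.00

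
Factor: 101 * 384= 2^7*3^1*101^1 = 38784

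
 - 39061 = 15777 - 54838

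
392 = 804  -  412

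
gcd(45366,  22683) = 22683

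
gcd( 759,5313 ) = 759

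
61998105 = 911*68055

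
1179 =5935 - 4756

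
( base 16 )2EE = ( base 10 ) 750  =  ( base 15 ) 350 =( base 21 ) 1EF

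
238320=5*47664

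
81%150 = 81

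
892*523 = 466516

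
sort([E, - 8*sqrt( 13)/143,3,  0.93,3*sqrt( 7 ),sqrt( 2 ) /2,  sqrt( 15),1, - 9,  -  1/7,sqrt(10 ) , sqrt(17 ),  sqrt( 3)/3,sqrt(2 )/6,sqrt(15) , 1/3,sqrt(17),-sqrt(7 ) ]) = [ - 9,-sqrt( 7),-8*sqrt(13) /143,-1/7,sqrt( 2 ) /6, 1/3,sqrt( 3)/3,sqrt(2 ) /2,0.93,1,E, 3,sqrt ( 10),sqrt(15 ),  sqrt( 15),sqrt (17), sqrt(17), 3*sqrt( 7) ]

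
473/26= 473/26 = 18.19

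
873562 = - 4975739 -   -  5849301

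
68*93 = 6324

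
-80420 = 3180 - 83600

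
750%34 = 2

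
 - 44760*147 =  - 6579720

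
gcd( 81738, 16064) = 2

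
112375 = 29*3875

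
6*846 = 5076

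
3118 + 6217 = 9335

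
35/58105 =7/11621 = 0.00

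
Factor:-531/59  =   -9 = -  3^2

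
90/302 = 45/151 = 0.30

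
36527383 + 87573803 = 124101186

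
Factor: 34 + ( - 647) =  - 613^1=   -613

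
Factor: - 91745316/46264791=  - 30581772/15421597 = - 2^2*3^1*13^1*19^( - 1 ) * 43^1*47^1*59^(- 1)*97^1*13757^(  -  1)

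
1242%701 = 541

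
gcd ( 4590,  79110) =270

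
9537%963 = 870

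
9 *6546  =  58914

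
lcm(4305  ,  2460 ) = 17220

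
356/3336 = 89/834 =0.11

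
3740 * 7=26180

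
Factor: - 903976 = -2^3*112997^1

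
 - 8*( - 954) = 7632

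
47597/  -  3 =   -  15866 + 1/3 = -15865.67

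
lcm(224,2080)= 14560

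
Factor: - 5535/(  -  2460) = 2^(-2 )*3^2=9/4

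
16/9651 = 16/9651 = 0.00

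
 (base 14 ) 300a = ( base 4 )2000302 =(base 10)8242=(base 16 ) 2032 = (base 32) 81i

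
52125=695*75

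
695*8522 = 5922790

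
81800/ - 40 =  - 2045/1 = -2045.00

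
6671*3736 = 24922856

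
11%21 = 11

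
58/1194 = 29/597 =0.05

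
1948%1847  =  101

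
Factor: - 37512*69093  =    -  2^3*3^6*521^1*853^1 =- 2591816616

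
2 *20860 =41720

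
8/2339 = 8/2339 =0.00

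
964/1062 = 482/531 = 0.91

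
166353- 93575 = 72778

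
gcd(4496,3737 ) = 1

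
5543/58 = 5543/58 = 95.57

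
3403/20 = 3403/20 = 170.15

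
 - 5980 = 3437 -9417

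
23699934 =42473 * 558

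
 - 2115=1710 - 3825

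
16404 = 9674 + 6730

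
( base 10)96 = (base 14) 6C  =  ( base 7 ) 165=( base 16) 60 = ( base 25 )3L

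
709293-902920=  - 193627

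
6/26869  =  6/26869 = 0.00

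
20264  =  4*5066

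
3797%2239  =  1558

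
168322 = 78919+89403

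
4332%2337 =1995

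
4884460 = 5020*973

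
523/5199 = 523/5199 = 0.10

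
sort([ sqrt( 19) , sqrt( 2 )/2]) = [ sqrt(2)/2, sqrt( 19) ] 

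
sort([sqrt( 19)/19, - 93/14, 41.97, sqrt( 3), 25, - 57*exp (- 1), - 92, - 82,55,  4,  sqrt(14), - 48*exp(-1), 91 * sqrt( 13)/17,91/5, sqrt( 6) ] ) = [ - 92, - 82, - 57 * exp( - 1), - 48 * exp( - 1),- 93/14, sqrt (19 )/19, sqrt(3),sqrt( 6), sqrt( 14), 4,91/5, 91*sqrt( 13)/17,25,41.97,55] 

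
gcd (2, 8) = 2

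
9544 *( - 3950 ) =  - 37698800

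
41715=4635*9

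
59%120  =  59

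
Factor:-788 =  -2^2 * 197^1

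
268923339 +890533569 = 1159456908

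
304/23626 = 152/11813 = 0.01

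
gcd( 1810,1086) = 362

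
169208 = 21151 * 8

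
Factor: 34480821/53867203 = 3^1 * 13^ (-1 ) * 17^ ( - 1)*71^ ( - 1)*3433^(-1)*11493607^1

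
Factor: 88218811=88218811^1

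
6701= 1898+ 4803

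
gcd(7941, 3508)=1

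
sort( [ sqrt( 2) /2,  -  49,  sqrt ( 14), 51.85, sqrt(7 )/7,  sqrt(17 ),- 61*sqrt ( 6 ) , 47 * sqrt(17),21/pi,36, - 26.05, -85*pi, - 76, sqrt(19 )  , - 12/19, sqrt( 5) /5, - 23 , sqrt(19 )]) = [ - 85*pi,-61*sqrt(6 ), - 76, - 49, - 26.05, - 23,- 12/19, sqrt( 7 ) /7 , sqrt(5 )/5, sqrt( 2 )/2, sqrt( 14),sqrt(17), sqrt( 19 ),sqrt(19 ),21/pi, 36 , 51.85,47 * sqrt(17 )] 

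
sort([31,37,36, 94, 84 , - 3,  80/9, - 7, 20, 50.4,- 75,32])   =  [ - 75,  -  7, - 3,80/9,20,31, 32 , 36, 37,50.4,84,94 ]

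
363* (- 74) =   -  26862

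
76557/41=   1867+10/41 = 1867.24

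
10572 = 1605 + 8967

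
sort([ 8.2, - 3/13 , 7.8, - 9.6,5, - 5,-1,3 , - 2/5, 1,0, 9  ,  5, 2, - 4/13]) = [ - 9.6, -5, - 1 , - 2/5 , - 4/13, - 3/13,0,1,2, 3,5,  5,7.8, 8.2,9 ]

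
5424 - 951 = 4473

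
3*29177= 87531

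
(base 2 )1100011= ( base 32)33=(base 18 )59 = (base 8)143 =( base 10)99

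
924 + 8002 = 8926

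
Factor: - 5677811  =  -811^1*7001^1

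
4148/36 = 1037/9 = 115.22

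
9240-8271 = 969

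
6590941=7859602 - 1268661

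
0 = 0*4743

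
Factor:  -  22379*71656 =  - 1603589624 = - 2^3*7^1*13^2*23^1*53^1*139^1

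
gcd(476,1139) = 17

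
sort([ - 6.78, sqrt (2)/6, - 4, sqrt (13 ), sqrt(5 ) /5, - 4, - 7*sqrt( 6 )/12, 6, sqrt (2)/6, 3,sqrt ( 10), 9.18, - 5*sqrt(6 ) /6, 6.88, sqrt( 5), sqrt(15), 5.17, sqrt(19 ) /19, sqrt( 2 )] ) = [-6.78, - 4, - 4, - 5 * sqrt ( 6)/6, - 7 * sqrt(6 )/12 , sqrt( 19 ) /19, sqrt ( 2 )/6, sqrt(2 ) /6,  sqrt(5)/5, sqrt ( 2 ), sqrt( 5 ),3,sqrt( 10 ), sqrt(13), sqrt( 15 ),5.17, 6 , 6.88, 9.18] 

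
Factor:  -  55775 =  - 5^2 *23^1 * 97^1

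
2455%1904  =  551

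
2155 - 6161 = -4006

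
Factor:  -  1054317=-3^1*11^1 *43^1*743^1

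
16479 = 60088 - 43609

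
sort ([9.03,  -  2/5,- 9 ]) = [ - 9, -2/5, 9.03]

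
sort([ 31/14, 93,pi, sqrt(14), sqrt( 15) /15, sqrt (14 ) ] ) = [sqrt( 15 )/15,31/14, pi,sqrt( 14 ), sqrt(14), 93]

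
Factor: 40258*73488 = 2^5*3^1*1531^1 * 20129^1 = 2958479904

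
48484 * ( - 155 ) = -7515020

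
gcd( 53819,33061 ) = 1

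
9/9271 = 9/9271 = 0.00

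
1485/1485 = 1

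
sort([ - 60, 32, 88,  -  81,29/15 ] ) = [ - 81,-60, 29/15 , 32, 88]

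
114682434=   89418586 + 25263848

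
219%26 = 11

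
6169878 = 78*79101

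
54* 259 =13986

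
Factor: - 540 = - 2^2*3^3*5^1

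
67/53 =67/53 = 1.26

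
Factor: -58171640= - 2^3*5^1 *59^1*157^2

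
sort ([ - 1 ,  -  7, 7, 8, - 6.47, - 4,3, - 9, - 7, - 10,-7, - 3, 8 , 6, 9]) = [ -10,-9, - 7, - 7, - 7, - 6.47, - 4, - 3,-1,3,6, 7,8, 8,9 ] 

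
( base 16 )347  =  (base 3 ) 1011002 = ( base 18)2ab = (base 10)839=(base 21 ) 1IK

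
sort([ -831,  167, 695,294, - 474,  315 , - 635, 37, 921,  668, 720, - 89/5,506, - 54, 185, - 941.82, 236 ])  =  [ - 941.82 ,-831,-635,-474, - 54, - 89/5,  37,  167, 185, 236, 294,315,506, 668, 695,720,921]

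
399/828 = 133/276 =0.48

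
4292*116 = 497872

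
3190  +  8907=12097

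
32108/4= 8027  =  8027.00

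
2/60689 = 2/60689 = 0.00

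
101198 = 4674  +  96524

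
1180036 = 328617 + 851419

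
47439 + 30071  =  77510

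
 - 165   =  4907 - 5072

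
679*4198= 2850442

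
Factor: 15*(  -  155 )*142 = - 2^1*3^1*5^2*31^1*71^1 =-  330150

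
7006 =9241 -2235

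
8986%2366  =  1888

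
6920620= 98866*70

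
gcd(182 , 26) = 26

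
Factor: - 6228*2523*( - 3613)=2^2 * 3^3*29^2 * 173^1*  3613^1 = 56771950572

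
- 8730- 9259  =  -17989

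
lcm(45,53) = 2385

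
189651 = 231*821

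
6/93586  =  3/46793 = 0.00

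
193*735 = 141855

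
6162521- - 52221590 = 58384111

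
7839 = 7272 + 567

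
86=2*43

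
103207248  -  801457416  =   - 698250168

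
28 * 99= 2772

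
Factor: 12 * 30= 360 = 2^3* 3^2*5^1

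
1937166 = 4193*462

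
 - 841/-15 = 841/15 =56.07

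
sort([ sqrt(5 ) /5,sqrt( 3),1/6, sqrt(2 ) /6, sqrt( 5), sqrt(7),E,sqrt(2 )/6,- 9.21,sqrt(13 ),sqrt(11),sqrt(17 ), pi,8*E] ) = [  -  9.21, 1/6 , sqrt (2)/6, sqrt(2)/6,sqrt(5)/5,sqrt (3),sqrt(5 ), sqrt(7 ), E,pi , sqrt (11 ),sqrt(13 ), sqrt( 17 ), 8*E] 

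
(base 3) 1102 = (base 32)16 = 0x26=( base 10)38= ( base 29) 19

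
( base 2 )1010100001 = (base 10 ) 673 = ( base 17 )25A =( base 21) 1B1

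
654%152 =46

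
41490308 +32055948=73546256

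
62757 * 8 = 502056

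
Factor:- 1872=-2^4 * 3^2*13^1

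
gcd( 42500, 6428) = 4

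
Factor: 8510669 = 8510669^1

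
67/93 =67/93 = 0.72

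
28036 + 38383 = 66419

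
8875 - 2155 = 6720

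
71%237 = 71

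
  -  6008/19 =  - 6008/19 = -316.21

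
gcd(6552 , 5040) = 504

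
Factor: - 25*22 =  - 550 = -  2^1*5^2*11^1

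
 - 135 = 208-343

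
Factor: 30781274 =2^1*67^1 * 229711^1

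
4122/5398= 2061/2699 = 0.76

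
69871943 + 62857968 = 132729911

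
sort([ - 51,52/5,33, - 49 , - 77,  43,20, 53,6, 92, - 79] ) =[ - 79,-77, - 51, - 49, 6, 52/5,20,33, 43,53, 92 ]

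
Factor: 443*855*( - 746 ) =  - 2^1*3^2*5^1*19^1 *373^1*443^1 = -  282558690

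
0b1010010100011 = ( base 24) 943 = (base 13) 2535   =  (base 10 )5283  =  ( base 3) 21020200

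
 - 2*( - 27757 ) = 55514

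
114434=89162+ 25272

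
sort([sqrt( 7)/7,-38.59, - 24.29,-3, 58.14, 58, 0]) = [ - 38.59, - 24.29, - 3, 0, sqrt( 7 )/7, 58,  58.14] 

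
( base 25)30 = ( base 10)75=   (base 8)113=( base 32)2b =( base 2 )1001011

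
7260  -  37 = 7223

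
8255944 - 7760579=495365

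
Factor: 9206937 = 3^2 *383^1*2671^1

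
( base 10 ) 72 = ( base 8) 110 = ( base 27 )2i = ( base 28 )2G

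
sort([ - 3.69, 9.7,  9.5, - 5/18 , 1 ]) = [ - 3.69, - 5/18, 1, 9.5,9.7 ]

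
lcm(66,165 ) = 330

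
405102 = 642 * 631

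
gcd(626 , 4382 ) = 626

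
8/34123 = 8/34123 = 0.00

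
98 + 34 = 132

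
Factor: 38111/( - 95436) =-2^(- 2 )*3^( - 2) * 11^(  -  1) * 23^1*241^(-1)*1657^1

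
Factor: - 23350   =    -  2^1*5^2 * 467^1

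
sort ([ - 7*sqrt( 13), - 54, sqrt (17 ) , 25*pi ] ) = [ - 54, - 7*sqrt(13), sqrt (17),25*  pi] 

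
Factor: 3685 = 5^1*11^1 * 67^1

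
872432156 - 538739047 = 333693109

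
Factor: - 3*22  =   - 66 = - 2^1 * 3^1*11^1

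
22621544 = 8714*2596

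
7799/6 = 7799/6 = 1299.83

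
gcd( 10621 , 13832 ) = 247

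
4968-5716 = -748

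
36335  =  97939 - 61604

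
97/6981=97/6981 = 0.01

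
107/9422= 107/9422 =0.01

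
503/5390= 503/5390=0.09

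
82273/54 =1523 + 31/54 = 1523.57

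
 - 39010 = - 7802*5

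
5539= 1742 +3797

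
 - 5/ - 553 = 5/553 = 0.01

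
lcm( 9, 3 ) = 9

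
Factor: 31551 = 3^1*13^1*809^1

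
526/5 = 105 + 1/5 = 105.20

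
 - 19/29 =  - 19/29=- 0.66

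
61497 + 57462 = 118959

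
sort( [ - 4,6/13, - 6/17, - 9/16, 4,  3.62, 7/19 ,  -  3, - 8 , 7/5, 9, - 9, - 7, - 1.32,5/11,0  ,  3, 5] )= [ - 9, - 8, - 7, - 4, - 3, - 1.32, - 9/16, - 6/17,0, 7/19, 5/11, 6/13, 7/5, 3, 3.62, 4, 5,9] 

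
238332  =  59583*4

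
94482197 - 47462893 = 47019304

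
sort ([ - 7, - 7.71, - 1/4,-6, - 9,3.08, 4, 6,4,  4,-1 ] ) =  [ - 9 , - 7.71 , - 7, - 6, - 1, - 1/4,3.08 , 4, 4,4, 6]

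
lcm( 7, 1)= 7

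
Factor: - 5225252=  - 2^2*1306313^1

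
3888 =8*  486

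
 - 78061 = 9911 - 87972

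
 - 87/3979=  - 1+ 3892/3979 = - 0.02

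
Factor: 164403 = 3^3*6089^1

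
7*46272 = 323904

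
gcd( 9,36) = 9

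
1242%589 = 64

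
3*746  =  2238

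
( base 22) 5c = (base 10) 122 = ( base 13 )95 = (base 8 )172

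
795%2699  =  795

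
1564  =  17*92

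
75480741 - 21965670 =53515071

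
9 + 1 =10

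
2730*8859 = 24185070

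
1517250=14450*105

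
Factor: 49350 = 2^1*3^1*5^2*7^1*47^1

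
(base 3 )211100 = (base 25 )O3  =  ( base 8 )1133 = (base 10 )603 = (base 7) 1521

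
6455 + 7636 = 14091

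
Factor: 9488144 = 2^4* 19^1 * 23^2 * 59^1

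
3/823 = 3/823  =  0.00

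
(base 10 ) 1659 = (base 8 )3173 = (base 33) 1h9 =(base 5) 23114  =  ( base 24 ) 2L3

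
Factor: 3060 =2^2*3^2*5^1* 17^1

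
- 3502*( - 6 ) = 21012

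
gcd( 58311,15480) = 9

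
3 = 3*1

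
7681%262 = 83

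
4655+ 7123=11778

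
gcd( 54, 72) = 18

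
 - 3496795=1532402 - 5029197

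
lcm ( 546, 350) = 13650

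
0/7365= 0= 0.00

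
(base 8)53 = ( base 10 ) 43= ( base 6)111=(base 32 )1B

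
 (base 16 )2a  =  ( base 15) 2C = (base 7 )60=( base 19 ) 24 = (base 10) 42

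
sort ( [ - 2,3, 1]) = [ - 2,1, 3 ]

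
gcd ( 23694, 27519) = 3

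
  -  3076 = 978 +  - 4054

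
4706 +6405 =11111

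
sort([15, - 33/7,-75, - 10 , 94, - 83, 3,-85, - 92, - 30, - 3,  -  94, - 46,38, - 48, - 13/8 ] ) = [ - 94, - 92, - 85, - 83, - 75, - 48, - 46, - 30,-10, - 33/7, - 3, - 13/8 , 3,15, 38 , 94 ]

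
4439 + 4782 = 9221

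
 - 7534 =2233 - 9767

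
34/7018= 17/3509 = 0.00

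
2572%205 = 112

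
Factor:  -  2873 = - 13^2 * 17^1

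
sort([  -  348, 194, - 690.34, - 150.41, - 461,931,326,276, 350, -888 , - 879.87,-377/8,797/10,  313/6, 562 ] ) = [ - 888, -879.87,- 690.34, - 461, - 348, - 150.41 , - 377/8, 313/6,797/10, 194,276, 326,350,562, 931]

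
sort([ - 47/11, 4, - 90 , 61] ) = [ - 90,  -  47/11, 4,61]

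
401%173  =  55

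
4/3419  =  4/3419 = 0.00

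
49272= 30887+18385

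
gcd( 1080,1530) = 90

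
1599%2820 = 1599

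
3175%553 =410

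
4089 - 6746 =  - 2657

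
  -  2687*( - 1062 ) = 2853594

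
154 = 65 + 89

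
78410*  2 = 156820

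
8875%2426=1597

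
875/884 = 875/884 = 0.99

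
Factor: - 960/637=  - 2^6*3^1*5^1*7^ ( - 2)*13^( - 1)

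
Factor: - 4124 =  - 2^2*1031^1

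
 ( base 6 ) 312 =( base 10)116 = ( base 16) 74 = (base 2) 1110100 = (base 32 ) 3K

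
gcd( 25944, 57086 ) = 46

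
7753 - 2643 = 5110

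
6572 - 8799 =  - 2227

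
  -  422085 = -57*7405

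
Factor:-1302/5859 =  -2^1* 3^( - 2) = - 2/9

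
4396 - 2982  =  1414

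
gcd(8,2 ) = 2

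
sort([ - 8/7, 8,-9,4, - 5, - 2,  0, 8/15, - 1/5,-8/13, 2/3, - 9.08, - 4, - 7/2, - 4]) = [ - 9.08, - 9, - 5, - 4, - 4, - 7/2, - 2,  -  8/7, - 8/13,-1/5,0, 8/15,  2/3,4,8]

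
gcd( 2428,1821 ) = 607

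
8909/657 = 13 + 368/657 = 13.56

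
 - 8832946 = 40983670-49816616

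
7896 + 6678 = 14574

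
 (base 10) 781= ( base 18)277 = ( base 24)18D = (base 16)30D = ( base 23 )1am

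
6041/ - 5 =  - 1209 + 4/5 =-1208.20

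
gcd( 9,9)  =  9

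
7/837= 7/837=0.01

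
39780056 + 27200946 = 66981002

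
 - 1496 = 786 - 2282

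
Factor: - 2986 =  - 2^1*1493^1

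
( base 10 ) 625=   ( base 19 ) 1DH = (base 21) 18G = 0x271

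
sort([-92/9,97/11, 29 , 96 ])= [ - 92/9,97/11,29 , 96]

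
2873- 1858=1015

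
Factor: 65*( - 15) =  - 975=-3^1*5^2*13^1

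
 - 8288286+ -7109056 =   -  15397342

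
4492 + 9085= 13577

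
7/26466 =7/26466 = 0.00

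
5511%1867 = 1777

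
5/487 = 5/487 = 0.01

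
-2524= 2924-5448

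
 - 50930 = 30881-81811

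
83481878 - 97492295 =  - 14010417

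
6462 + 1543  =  8005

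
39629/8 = 4953 + 5/8 =4953.62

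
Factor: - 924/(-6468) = 7^(-1)=1/7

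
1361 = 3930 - 2569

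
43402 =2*21701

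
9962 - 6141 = 3821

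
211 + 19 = 230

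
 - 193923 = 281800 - 475723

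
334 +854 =1188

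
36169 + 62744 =98913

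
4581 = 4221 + 360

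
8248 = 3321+4927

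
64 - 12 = 52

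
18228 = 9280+8948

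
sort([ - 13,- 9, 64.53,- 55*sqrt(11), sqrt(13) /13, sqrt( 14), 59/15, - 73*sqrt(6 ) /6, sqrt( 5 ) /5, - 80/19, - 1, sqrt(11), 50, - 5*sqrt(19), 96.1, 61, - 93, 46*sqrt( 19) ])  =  [ - 55*sqrt(11 ),- 93, - 73 * sqrt( 6 ) /6, - 5*sqrt(19), - 13 , - 9, - 80/19,-1 , sqrt(13)/13, sqrt( 5)/5, sqrt( 11), sqrt(14), 59/15, 50, 61,64.53,  96.1, 46 *sqrt(19) ] 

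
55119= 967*57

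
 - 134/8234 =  - 1+4050/4117 = - 0.02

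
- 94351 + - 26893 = -121244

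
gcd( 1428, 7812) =84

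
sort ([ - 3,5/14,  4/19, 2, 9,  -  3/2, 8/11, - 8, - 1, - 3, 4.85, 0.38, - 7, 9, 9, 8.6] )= [-8,-7, - 3,  -  3, - 3/2, - 1,4/19,  5/14, 0.38 , 8/11,  2, 4.85, 8.6,9, 9, 9]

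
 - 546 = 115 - 661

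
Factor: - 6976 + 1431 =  - 5^1*1109^1 = - 5545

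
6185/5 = 1237 = 1237.00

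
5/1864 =5/1864 = 0.00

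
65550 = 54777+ 10773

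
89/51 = 1 + 38/51 = 1.75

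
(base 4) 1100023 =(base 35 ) 46L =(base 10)5131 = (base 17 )10ce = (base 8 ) 12013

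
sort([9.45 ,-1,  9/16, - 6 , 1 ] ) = [ - 6,  -  1,  9/16, 1  ,  9.45] 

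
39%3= 0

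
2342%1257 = 1085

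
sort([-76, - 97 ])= [ - 97,  -  76 ] 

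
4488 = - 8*( - 561)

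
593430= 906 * 655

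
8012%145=37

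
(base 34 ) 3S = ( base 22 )5K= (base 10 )130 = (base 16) 82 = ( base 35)3P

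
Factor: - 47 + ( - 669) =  - 2^2 * 179^1 = - 716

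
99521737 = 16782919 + 82738818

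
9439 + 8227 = 17666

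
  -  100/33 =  - 100/33 = - 3.03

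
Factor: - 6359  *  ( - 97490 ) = 2^1*5^1*6359^1*9749^1 = 619938910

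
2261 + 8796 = 11057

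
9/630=1/70 = 0.01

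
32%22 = 10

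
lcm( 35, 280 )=280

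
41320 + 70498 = 111818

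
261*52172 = 13616892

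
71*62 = 4402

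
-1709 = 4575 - 6284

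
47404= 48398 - 994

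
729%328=73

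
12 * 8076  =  96912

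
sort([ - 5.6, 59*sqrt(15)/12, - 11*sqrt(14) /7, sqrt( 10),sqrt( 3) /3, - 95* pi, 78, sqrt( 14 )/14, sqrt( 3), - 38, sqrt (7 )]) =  [ - 95*pi, - 38,- 11 *sqrt( 14)/7, - 5.6, sqrt( 14)/14, sqrt(3 )/3, sqrt(3), sqrt(7 ), sqrt(10),59 * sqrt(15 )/12, 78 ]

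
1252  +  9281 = 10533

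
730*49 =35770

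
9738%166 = 110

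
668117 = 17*39301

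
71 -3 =68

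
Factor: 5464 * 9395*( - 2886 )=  - 148150732080= - 2^4*3^1*5^1*13^1*37^1*683^1*1879^1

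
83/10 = 83/10 = 8.30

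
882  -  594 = 288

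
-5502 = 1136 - 6638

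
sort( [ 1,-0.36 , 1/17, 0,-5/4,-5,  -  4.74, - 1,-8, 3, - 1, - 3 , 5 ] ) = [ - 8,- 5,-4.74, - 3 , - 5/4,- 1, - 1, -0.36,  0,1/17 , 1,3,5]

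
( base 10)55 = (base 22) 2B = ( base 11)50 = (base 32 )1n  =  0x37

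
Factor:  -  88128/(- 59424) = 2^1*3^3*17^1*619^( - 1 ) = 918/619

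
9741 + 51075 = 60816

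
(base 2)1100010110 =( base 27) 127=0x316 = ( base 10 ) 790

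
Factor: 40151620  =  2^2*5^1*17^1*118093^1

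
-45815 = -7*6545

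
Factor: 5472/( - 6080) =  - 9/10=- 2^( - 1)*3^2 *5^ ( - 1) 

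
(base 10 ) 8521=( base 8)20511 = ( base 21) j6g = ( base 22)HD7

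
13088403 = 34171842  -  21083439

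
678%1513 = 678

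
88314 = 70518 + 17796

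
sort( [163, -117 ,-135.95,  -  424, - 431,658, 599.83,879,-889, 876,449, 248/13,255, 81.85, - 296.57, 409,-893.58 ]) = [ - 893.58,- 889, - 431, - 424, - 296.57, - 135.95,-117,248/13,81.85,  163, 255,409,449,599.83,658, 876,879 ] 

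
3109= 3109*1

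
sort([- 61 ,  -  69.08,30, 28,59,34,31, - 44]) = [ - 69.08 , - 61, - 44,  28, 30 , 31, 34,  59] 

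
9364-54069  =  -44705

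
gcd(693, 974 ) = 1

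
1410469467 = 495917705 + 914551762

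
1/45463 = 1/45463 = 0.00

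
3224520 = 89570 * 36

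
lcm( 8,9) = 72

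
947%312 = 11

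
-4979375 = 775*(-6425) 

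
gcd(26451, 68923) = 1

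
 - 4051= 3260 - 7311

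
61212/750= 10202/125 = 81.62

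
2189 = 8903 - 6714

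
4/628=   1/157 = 0.01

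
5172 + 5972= 11144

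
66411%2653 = 86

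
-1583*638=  - 1009954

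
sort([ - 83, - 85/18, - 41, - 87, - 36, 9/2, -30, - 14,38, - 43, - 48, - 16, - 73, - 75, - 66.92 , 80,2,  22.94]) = [ - 87, - 83, - 75, -73, - 66.92,-48, - 43, - 41, - 36, -30,  -  16, - 14, - 85/18,2, 9/2,22.94, 38, 80]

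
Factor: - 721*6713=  - 4840073 =- 7^3 * 103^1*137^1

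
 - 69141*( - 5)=345705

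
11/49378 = 11/49378 = 0.00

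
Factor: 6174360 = 2^3*3^3 * 5^1*5717^1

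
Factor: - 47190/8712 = -65/12= -2^( - 2) * 3^(  -  1 ) * 5^1  *  13^1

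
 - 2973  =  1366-4339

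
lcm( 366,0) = 0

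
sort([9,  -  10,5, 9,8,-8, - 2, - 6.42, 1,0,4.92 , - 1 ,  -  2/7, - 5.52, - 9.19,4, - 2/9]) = [ - 10,  -  9.19, - 8, - 6.42 , - 5.52, -2, - 1, -2/7, - 2/9, 0, 1,4,  4.92, 5,  8, 9,9 ]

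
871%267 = 70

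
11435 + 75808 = 87243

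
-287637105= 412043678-699680783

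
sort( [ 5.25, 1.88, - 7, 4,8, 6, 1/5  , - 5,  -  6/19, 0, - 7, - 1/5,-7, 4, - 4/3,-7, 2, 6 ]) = [ -7, - 7,- 7, -7, - 5, - 4/3, - 6/19, -1/5,0, 1/5,1.88, 2, 4, 4 , 5.25, 6, 6, 8]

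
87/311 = 87/311 =0.28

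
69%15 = 9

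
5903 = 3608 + 2295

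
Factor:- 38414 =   -  2^1*  19207^1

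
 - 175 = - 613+438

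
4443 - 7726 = - 3283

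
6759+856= 7615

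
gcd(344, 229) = 1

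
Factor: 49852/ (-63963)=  - 484/621 = -2^2*3^(-3)*11^2*23^( - 1) 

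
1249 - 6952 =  - 5703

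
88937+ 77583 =166520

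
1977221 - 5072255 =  - 3095034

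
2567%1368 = 1199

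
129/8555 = 129/8555 = 0.02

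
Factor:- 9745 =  - 5^1*1949^1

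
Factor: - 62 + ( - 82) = -144= - 2^4*3^2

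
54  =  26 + 28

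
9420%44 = 4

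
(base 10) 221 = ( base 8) 335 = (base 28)7p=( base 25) 8L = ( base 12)165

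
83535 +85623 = 169158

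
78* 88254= 6883812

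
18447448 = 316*58378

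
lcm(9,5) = 45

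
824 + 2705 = 3529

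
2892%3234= 2892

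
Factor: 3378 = 2^1*3^1 * 563^1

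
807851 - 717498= 90353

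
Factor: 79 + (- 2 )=77 = 7^1 * 11^1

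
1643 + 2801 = 4444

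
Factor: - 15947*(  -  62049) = 3^1*13^1 * 37^2*43^1*431^1 = 989495403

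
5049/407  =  12 + 15/37 = 12.41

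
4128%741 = 423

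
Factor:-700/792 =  - 175/198 =- 2^( - 1)*3^(-2)*5^2 * 7^1 * 11^ (-1)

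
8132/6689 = 1 + 1443/6689=1.22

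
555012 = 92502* 6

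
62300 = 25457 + 36843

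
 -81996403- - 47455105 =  - 34541298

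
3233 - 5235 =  - 2002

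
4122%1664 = 794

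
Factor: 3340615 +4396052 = 3^1*19^1*135731^1 = 7736667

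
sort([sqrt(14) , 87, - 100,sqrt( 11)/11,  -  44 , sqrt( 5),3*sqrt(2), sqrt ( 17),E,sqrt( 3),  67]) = [ - 100, - 44,  sqrt( 11) /11 , sqrt ( 3 ),  sqrt (5), E, sqrt(14),sqrt(17 ), 3*sqrt (2),67,  87 ]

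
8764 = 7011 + 1753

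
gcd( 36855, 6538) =7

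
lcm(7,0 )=0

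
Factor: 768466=2^1*173^1*2221^1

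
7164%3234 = 696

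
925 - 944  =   - 19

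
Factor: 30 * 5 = 150= 2^1*3^1* 5^2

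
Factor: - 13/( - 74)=2^(-1 ) *13^1 * 37^( - 1 )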